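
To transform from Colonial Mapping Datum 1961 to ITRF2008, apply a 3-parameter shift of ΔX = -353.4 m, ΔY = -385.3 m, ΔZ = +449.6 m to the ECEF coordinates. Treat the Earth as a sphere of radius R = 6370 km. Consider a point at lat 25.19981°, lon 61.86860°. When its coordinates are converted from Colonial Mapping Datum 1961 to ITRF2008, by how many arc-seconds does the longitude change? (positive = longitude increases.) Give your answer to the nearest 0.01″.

sin φ = 0.425776, cos φ = 0.904828, sin λ = 0.881869, cos λ = 0.471495.
East component: ΔE = −sin λ·ΔX + cos λ·ΔY = −(0.881869)(-353.4) + (0.471495)(-385.3) = 129.99 m.
1° of latitude spans πR/180 = 111177 m; at latitude φ, 1° of longitude spans that × cos φ = 100596.5 m, so Δλ = 129.99 / 100596.5 × 3600 = 4.652″.

Δλ = 4.65″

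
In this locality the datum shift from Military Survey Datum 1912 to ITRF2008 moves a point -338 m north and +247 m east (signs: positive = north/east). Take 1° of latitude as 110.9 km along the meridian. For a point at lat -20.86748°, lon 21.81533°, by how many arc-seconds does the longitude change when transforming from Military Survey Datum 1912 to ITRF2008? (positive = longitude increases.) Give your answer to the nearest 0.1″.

At latitude -20.86748°, cos φ = 0.934407.
1° of longitude at this latitude = 110.9 × cos φ = 103.63 km, so Δλ = 247.0 / 103625.7 = 0.0023836° = 8.581″.

Δλ = 8.6″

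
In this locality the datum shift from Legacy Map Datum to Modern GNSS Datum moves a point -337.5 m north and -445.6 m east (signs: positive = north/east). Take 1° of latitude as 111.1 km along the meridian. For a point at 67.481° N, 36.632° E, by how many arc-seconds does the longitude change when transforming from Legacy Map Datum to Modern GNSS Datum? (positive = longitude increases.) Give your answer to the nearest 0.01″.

Δλ = -37.70″

At latitude 67.481°, cos φ = 0.382990.
1° of longitude at this latitude = 111.1 × cos φ = 42.55 km, so Δλ = -445.6 / 42550.2 = -0.0104723° = -37.700″.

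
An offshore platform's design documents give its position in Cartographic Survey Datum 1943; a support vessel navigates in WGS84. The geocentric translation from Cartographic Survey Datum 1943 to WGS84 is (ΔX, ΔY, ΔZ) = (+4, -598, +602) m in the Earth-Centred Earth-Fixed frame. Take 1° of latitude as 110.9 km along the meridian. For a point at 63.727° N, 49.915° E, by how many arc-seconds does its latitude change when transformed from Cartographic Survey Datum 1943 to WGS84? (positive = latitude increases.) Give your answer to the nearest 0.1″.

sin φ = 0.896695, cos φ = 0.442649, sin λ = 0.765090, cos λ = 0.643923.
North component: ΔN = −sin φ cos λ·ΔX − sin φ sin λ·ΔY + cos φ·ΔZ = −(0.896695)(0.643923)(4) − (0.896695)(0.765090)(-598) + (0.442649)(602) = 674.42 m.
1° of latitude spans 110900 m, so Δφ = 674.42 / 110900 × 3600 = 21.893″.

Δφ = 21.9″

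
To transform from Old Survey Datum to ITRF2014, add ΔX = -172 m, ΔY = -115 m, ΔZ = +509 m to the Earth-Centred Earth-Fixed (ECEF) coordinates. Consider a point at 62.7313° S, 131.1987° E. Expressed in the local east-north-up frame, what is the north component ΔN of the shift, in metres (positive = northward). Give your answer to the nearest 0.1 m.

At φ = -62.7313°, λ = 131.1987°: sin φ = -0.888868, cos φ = 0.458164, sin λ = 0.752430, cos λ = -0.658672.
ΔN = −sin φ cos λ·ΔX − sin φ sin λ·ΔY + cos φ·ΔZ = −(-0.888868)(-0.658672)(-172) − (-0.888868)(0.752430)(-115) + (0.458164)(509) = 256.99 m.

ΔN = 257.0 m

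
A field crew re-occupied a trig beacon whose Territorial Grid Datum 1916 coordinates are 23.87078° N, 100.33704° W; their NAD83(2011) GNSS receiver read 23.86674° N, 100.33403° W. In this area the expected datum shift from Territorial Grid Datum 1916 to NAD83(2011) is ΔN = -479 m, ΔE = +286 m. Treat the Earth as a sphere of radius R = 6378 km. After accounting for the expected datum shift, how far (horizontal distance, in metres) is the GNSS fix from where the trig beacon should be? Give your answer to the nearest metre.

36 m

Observed coordinate differences: Δφ = -0.00404°, Δλ = +0.00301°.
Converting to metres (1° lat = 111317 m, cos φ = 0.914460): observed ΔN = -449.7 m, observed ΔE = 306.4 m.
Subtracting the expected shift leaves a residual of -449.7 − (-479) = 29.3 m north and 306.4 − (286) = 20.4 m east.
Residual distance = √(29.3² + 20.4²) = 35.7 m.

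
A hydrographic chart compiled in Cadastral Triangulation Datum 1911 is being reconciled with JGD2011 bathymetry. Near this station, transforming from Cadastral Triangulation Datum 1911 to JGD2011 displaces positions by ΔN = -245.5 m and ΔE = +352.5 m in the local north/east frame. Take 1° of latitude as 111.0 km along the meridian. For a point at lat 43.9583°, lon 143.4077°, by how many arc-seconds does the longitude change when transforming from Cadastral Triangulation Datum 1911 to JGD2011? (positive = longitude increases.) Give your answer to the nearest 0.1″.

Δλ = 15.9″

At latitude 43.9583°, cos φ = 0.719845.
1° of longitude at this latitude = 111.0 × cos φ = 79.90 km, so Δλ = 352.5 / 79902.8 = 0.0044116° = 15.882″.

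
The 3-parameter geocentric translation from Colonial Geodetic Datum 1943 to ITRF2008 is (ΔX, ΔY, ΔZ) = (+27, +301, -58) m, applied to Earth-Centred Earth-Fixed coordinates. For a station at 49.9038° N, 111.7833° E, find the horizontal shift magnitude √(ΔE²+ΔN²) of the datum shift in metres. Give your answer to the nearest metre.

The local east axis at (φ, λ) is (−sin λ, cos λ, 0), so ΔE = −sin(111.7833°)·27 + cos(111.7833°)·301 = -136.77 m.
The local north axis is (−sin φ cos λ, −sin φ sin λ, cos φ), giving ΔN = 7.665 − 213.813 − 37.356 = -243.50 m.
Horizontal magnitude = √(ΔE² + ΔN²) = √((-136.77)² + (-243.50)²) = 279.29 m.

279 m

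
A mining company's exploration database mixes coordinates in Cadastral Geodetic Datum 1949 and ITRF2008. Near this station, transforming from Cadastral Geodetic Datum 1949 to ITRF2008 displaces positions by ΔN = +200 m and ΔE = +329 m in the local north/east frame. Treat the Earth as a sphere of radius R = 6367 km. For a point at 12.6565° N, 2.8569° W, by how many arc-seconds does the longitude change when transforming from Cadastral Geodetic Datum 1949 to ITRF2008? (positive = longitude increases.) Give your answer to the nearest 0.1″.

At latitude 12.6565°, cos φ = 0.975701.
One radian of longitude at latitude φ spans R cos φ, so Δλ = ΔE / (R cos φ) = 329.0 / (6367000 × 0.975701) = 5.2960e-05 rad = 10.924″.

Δλ = 10.9″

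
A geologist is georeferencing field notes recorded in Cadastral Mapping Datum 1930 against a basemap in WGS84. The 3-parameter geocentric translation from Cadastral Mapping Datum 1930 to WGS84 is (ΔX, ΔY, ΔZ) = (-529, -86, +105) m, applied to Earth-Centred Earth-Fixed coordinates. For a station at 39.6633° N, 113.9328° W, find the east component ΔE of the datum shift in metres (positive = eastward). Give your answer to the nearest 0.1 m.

The local east axis at (φ, λ) is (−sin λ, cos λ, 0), so ΔE = −sin(-113.9328°)·(-529) + cos(-113.9328°)·(-86) = -448.63 m.

ΔE = -448.6 m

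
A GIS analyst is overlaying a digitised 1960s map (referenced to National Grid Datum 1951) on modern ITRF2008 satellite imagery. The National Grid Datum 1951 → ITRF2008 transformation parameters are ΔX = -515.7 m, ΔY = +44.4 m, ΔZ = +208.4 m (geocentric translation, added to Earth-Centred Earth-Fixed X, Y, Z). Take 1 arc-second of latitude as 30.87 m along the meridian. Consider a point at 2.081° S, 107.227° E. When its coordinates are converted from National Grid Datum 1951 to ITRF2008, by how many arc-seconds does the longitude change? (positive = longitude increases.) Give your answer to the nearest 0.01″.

sin φ = -0.036312, cos φ = 0.999340, sin λ = 0.955139, cos λ = -0.296158.
East component: ΔE = −sin λ·ΔX + cos λ·ΔY = −(0.955139)(-515.7) + (-0.296158)(44.4) = 479.42 m.
1° of latitude spans 3600 × 30.87 = 111132 m; at latitude φ, 1° of longitude spans that × cos φ = 111058.7 m, so Δλ = 479.42 / 111058.7 × 3600 = 15.540″.

Δλ = 15.54″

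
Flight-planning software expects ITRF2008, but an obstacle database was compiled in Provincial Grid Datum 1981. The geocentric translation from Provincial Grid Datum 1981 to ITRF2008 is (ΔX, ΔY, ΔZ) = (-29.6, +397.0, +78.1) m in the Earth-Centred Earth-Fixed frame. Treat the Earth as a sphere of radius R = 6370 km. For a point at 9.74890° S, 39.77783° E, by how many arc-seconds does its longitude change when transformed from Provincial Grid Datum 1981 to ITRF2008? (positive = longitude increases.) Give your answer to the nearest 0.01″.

Δλ = 10.65″

sin φ = -0.169331, cos φ = 0.985559, sin λ = 0.639812, cos λ = 0.768531.
East component: ΔE = −sin λ·ΔX + cos λ·ΔY = −(0.639812)(-29.6) + (0.768531)(397.0) = 324.05 m.
1° of latitude spans πR/180 = 111177 m; at latitude φ, 1° of longitude spans that × cos φ = 109572.0 m, so Δλ = 324.05 / 109572.0 × 3600 = 10.647″.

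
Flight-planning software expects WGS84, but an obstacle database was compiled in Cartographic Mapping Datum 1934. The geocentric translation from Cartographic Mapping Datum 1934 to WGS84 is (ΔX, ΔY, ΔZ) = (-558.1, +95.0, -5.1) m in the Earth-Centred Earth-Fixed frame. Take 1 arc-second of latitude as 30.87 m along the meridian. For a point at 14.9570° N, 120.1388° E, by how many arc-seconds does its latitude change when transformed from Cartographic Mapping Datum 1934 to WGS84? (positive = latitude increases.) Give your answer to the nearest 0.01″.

sin φ = 0.258094, cos φ = 0.966120, sin λ = 0.864812, cos λ = -0.502096.
North component: ΔN = −sin φ cos λ·ΔX − sin φ sin λ·ΔY + cos φ·ΔZ = −(0.258094)(-0.502096)(-558.1) − (0.258094)(0.864812)(95.0) + (0.966120)(-5.1) = -98.45 m.
1° of latitude spans 3600 × 30.87 = 111132 m, so Δφ = -98.45 / 111132 × 3600 = -3.189″.

Δφ = -3.19″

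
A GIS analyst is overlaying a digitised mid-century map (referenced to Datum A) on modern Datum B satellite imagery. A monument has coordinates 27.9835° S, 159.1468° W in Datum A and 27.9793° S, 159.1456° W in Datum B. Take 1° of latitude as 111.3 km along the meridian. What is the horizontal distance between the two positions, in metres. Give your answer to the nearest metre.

482 m

Δφ = -27.9793° − -27.9835° = +0.0042°; Δλ = -159.1456° − -159.1468° = +0.0012°.
ΔN = Δφ × 111300 = 467.5 m; ΔE = Δλ × 111300 × cos(-27.9835°) = +0.0012 × 111300 × 0.883083 = 117.9 m.
Distance = √(ΔE² + ΔN²) = √(117.9² + 467.5²) = 482.1 m.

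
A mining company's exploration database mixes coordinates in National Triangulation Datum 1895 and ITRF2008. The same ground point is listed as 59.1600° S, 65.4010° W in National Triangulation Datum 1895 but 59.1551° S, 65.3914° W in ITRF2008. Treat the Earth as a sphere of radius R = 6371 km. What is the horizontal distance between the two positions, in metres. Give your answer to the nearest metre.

Δφ = -59.1551° − -59.1600° = +0.0049°; Δλ = -65.3914° − -65.4010° = +0.0096°.
1° along a meridian = πR/180 = 111195 m.
ΔN = Δφ × 111195 = 544.9 m; ΔE = Δλ × 111195 × cos(-59.1600°) = +0.0096 × 111195 × 0.512642 = 547.2 m.
Distance = √(ΔE² + ΔN²) = √(547.2² + 544.9²) = 772.2 m.

772 m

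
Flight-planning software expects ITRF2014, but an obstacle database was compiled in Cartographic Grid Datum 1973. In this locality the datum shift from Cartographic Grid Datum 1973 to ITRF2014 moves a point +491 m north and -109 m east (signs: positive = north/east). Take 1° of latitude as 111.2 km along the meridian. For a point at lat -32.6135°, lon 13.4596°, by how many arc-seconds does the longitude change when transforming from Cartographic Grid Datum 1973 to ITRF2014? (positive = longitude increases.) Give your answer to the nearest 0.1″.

At latitude -32.6135°, cos φ = 0.842325.
1° of longitude at this latitude = 111.2 × cos φ = 93.67 km, so Δλ = -109.0 / 93666.6 = -0.0011637° = -4.189″.

Δλ = -4.2″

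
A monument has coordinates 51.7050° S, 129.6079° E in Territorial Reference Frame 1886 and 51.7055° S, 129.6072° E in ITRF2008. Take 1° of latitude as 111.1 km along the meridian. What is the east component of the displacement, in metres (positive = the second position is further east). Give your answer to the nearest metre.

Δφ = -51.7055° − -51.7050° = -0.0005°; Δλ = 129.6072° − 129.6079° = -0.0007°.
ΔN = Δφ × 111100 = -55.6 m; ΔE = Δλ × 111100 × cos(-51.7050°) = -0.0007 × 111100 × 0.619711 = -48.2 m.

ΔE = -48 m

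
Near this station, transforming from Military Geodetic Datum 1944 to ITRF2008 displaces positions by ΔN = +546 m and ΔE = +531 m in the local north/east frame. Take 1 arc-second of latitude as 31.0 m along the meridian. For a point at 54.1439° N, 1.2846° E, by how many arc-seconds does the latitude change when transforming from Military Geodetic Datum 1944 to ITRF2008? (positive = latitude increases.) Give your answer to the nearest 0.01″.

1″ of latitude = 31.00 m, so Δφ = 546.0 / 31.00 = 17.613″.

Δφ = 17.61″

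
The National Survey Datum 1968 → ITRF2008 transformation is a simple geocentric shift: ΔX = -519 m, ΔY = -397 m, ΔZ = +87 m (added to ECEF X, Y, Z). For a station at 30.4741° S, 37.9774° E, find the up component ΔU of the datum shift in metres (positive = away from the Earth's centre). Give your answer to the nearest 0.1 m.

At φ = -30.4741°, λ = 37.9774°: sin φ = -0.507149, cos φ = 0.861859, sin λ = 0.615351, cos λ = 0.788254.
ΔU = cos φ cos λ·ΔX + cos φ sin λ·ΔY + sin φ·ΔZ = (0.861859)(0.788254)(-519) + (0.861859)(0.615351)(-397) + (-0.507149)(87) = -607.26 m.

ΔU = -607.3 m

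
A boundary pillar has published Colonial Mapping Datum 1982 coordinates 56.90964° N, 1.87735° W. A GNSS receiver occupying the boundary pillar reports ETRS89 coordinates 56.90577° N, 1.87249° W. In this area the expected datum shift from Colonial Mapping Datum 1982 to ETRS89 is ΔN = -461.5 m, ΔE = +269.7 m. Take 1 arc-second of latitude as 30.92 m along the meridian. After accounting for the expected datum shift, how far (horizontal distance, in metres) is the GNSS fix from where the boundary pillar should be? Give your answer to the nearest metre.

Observed coordinate differences: Δφ = -0.00387°, Δλ = +0.00486°.
Converting to metres (1° lat = 111312 m, cos φ = 0.545961): observed ΔN = -430.8 m, observed ΔE = 295.4 m.
Subtracting the expected shift leaves a residual of -430.8 − (-461.5) = 30.7 m north and 295.4 − (269.7) = 25.7 m east.
Residual distance = √(30.7² + 25.7²) = 40.0 m.

40 m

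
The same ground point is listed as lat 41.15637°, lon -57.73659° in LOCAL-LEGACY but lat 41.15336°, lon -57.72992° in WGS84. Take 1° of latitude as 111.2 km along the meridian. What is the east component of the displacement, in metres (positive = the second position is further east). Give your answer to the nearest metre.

ΔE = 558 m

Δφ = 41.15336° − 41.15637° = -0.00301°; Δλ = -57.72992° − -57.73659° = +0.00667°.
ΔN = Δφ × 111200 = -334.7 m; ΔE = Δλ × 111200 × cos(41.15637°) = +0.00667 × 111200 × 0.752916 = 558.4 m.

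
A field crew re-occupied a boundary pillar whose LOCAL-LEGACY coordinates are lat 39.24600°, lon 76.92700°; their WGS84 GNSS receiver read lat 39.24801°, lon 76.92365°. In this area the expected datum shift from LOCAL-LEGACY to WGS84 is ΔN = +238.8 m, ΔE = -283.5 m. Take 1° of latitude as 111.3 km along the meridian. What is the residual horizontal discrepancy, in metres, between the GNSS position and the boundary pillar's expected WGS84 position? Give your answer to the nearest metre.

16 m

Observed coordinate differences: Δφ = +0.00201°, Δλ = -0.00335°.
Converting to metres (1° lat = 111300 m, cos φ = 0.774437): observed ΔN = 223.7 m, observed ΔE = -288.8 m.
Subtracting the expected shift leaves a residual of 223.7 − (238.8) = -15.1 m north and -288.8 − (-283.5) = -5.3 m east.
Residual distance = √((-15.1)² + (-5.3)²) = 16.0 m.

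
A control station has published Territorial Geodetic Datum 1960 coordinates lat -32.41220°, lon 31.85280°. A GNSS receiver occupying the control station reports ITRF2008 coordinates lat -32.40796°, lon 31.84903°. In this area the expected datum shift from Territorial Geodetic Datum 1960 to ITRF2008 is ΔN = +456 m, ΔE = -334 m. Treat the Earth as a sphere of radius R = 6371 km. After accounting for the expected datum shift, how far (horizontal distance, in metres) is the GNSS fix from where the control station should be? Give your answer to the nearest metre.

Observed coordinate differences: Δφ = +0.00424°, Δλ = -0.00377°.
Converting to metres (1° lat = 111195 m, cos φ = 0.844214): observed ΔN = 471.5 m, observed ΔE = -353.9 m.
Subtracting the expected shift leaves a residual of 471.5 − (456) = 15.5 m north and -353.9 − (-334) = -19.9 m east.
Residual distance = √(15.5² + (-19.9)²) = 25.2 m.

25 m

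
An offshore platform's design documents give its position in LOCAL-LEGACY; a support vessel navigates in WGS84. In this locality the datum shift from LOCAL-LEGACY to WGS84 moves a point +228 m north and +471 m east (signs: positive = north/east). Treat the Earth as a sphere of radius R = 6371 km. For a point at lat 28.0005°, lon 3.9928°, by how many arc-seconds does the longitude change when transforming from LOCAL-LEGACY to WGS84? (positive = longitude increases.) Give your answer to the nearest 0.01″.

Δλ = 17.27″

At latitude 28.0005°, cos φ = 0.882943.
One radian of longitude at latitude φ spans R cos φ, so Δλ = ΔE / (R cos φ) = 471.0 / (6371000 × 0.882943) = 8.3730e-05 rad = 17.271″.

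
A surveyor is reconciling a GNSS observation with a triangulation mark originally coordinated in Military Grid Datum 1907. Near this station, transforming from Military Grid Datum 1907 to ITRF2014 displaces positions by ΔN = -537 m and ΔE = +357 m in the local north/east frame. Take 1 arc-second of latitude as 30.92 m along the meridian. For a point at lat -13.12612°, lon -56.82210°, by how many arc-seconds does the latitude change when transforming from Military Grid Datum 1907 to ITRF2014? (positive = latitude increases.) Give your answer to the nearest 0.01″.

1″ of latitude = 30.92 m, so Δφ = -537.0 / 30.92 = -17.367″.

Δφ = -17.37″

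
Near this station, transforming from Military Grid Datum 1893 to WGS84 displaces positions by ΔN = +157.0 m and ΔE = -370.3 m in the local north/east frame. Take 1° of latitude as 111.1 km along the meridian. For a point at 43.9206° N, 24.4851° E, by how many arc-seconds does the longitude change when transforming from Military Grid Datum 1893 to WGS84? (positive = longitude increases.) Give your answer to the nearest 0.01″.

At latitude 43.9206°, cos φ = 0.720302.
1° of longitude at this latitude = 111.1 × cos φ = 80.03 km, so Δλ = -370.3 / 80025.5 = -0.0046273° = -16.658″.

Δλ = -16.66″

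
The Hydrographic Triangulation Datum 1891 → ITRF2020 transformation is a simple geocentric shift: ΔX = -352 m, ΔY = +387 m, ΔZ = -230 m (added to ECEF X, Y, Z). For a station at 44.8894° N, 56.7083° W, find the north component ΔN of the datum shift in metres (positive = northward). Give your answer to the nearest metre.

ΔN = 202 m

At φ = 44.8894°, λ = -56.7083°: sin φ = 0.705741, cos φ = 0.708470, sin λ = -0.835887, cos λ = 0.548902.
ΔN = −sin φ cos λ·ΔX − sin φ sin λ·ΔY + cos φ·ΔZ = −(0.705741)(0.548902)(-352) − (0.705741)(-0.835887)(387) + (0.708470)(-230) = 201.71 m.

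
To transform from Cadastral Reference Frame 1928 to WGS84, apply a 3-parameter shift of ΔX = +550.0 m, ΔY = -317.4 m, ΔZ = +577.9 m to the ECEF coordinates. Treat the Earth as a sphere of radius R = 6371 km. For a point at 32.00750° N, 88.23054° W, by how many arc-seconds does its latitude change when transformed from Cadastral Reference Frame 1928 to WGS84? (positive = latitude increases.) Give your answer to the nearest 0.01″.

Δφ = 10.13″

sin φ = 0.530030, cos φ = 0.847979, sin λ = -0.999523, cos λ = 0.030878.
North component: ΔN = −sin φ cos λ·ΔX − sin φ sin λ·ΔY + cos φ·ΔZ = −(0.530030)(0.030878)(550.0) − (0.530030)(-0.999523)(-317.4) + (0.847979)(577.9) = 312.89 m.
1° of latitude spans πR/180 = 111195 m, so Δφ = 312.89 / 111195 × 3600 = 10.130″.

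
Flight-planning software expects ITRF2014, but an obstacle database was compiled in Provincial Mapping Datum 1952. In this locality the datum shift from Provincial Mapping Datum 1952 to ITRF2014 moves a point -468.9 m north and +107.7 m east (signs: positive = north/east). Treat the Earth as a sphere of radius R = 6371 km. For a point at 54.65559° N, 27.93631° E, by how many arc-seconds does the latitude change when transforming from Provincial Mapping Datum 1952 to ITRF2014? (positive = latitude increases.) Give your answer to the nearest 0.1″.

Δφ = -15.2″

On a sphere of radius R, 1 rad of latitude = R, so Δφ = ΔN / R = -468.9 / 6371000 = -7.3599e-05 rad = -15.181″.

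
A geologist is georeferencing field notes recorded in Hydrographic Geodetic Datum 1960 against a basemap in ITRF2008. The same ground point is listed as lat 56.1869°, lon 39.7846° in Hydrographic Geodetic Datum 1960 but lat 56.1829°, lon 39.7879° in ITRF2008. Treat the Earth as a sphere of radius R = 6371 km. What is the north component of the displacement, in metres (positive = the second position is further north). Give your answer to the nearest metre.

ΔN = -445 m

Δφ = 56.1829° − 56.1869° = -0.0040°; Δλ = 39.7879° − 39.7846° = +0.0033°.
1° along a meridian = πR/180 = 111195 m.
ΔN = Δφ × 111195 = -444.8 m; ΔE = Δλ × 111195 × cos(56.1869°) = +0.0033 × 111195 × 0.556486 = 204.2 m.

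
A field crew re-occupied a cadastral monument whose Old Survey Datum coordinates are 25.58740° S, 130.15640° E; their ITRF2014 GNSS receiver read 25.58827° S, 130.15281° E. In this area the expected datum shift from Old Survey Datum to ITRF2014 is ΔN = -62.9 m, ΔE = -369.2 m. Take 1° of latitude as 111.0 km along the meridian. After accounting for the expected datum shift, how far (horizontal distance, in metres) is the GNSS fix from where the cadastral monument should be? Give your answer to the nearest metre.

Observed coordinate differences: Δφ = -0.00087°, Δλ = -0.00359°.
Converting to metres (1° lat = 111000 m, cos φ = 0.901928): observed ΔN = -96.6 m, observed ΔE = -359.4 m.
Subtracting the expected shift leaves a residual of -96.6 − (-62.9) = -33.7 m north and -359.4 − (-369.2) = 9.8 m east.
Residual distance = √((-33.7)² + 9.8²) = 35.1 m.

35 m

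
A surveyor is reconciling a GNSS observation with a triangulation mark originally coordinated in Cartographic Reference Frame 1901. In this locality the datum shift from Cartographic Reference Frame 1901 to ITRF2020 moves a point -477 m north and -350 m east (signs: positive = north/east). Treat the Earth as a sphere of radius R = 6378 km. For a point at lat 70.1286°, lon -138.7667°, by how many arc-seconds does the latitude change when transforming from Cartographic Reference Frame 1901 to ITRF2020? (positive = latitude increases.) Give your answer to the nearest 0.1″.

Δφ = -15.4″

On a sphere of radius R, 1 rad of latitude = R, so Δφ = ΔN / R = -477.0 / 6378000 = -7.4788e-05 rad = -15.426″.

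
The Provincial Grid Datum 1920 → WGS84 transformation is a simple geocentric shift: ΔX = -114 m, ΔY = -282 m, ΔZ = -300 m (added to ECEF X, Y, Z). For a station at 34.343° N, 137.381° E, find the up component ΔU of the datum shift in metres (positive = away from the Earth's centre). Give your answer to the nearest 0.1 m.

At φ = 34.343°, λ = 137.381°: sin φ = 0.564146, cos φ = 0.825675, sin λ = 0.677120, cos λ = -0.735873.
ΔU = cos φ cos λ·ΔX + cos φ sin λ·ΔY + sin φ·ΔZ = (0.825675)(-0.735873)(-114) + (0.825675)(0.677120)(-282) + (0.564146)(-300) = -257.64 m.

ΔU = -257.6 m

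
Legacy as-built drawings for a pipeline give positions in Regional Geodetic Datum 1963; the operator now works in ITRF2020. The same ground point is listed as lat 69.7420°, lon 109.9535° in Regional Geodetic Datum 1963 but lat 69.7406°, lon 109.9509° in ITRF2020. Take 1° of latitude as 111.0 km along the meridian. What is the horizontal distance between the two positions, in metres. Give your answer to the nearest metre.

Δφ = 69.7406° − 69.7420° = -0.0014°; Δλ = 109.9509° − 109.9535° = -0.0026°.
ΔN = Δφ × 111000 = -155.4 m; ΔE = Δλ × 111000 × cos(69.7420°) = -0.0026 × 111000 × 0.346248 = -99.9 m.
Distance = √(ΔE² + ΔN²) = √((-99.9)² + (-155.4)²) = 184.8 m.

185 m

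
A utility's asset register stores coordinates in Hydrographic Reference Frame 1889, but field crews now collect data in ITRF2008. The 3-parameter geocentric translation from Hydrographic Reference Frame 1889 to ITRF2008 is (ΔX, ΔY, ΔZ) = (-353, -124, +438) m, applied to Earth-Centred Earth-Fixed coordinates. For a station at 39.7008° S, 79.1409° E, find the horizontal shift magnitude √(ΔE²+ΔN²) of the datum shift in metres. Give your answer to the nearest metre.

389 m

The local east axis at (φ, λ) is (−sin λ, cos λ, 0), so ΔE = −sin(79.1409°)·(-353) + cos(79.1409°)·(-124) = 323.32 m.
The local north axis is (−sin φ cos λ, −sin φ sin λ, cos φ), giving ΔN = -42.481 − 77.790 + 336.993 = 216.72 m.
Horizontal magnitude = √(ΔE² + ΔN²) = √(323.32² + 216.72²) = 389.23 m.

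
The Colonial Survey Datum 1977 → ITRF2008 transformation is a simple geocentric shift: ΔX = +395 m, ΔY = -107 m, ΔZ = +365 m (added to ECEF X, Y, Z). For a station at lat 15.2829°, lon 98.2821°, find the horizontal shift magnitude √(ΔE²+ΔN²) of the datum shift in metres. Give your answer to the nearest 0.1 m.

545.0 m

At φ = 15.2829°, λ = 98.2821°: sin φ = 0.263585, cos φ = 0.964636, sin λ = 0.989571, cos λ = -0.144047.
ΔE = −sin λ·ΔX + cos λ·ΔY = −(0.989571)·(395) + (-0.144047)·(-107) = -375.47 m.
ΔN = −sin φ cos λ·ΔX − sin φ sin λ·ΔY + cos φ·ΔZ = −(0.263585)(-0.144047)(395) − (0.263585)(0.989571)(-107) + (0.964636)(365) = 395.00 m.
Horizontal magnitude = √(ΔE² + ΔN²) = √((-375.47)² + 395.00²) = 544.98 m.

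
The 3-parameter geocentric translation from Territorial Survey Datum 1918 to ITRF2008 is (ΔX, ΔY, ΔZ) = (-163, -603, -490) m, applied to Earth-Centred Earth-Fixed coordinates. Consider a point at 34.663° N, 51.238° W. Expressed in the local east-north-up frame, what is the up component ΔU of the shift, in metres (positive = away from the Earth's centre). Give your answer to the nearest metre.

ΔU = 24 m

At φ = 34.663°, λ = -51.238°: sin φ = 0.568748, cos φ = 0.822511, sin λ = -0.779753, cos λ = 0.626087.
ΔU = cos φ cos λ·ΔX + cos φ sin λ·ΔY + sin φ·ΔZ = (0.822511)(0.626087)(-163) + (0.822511)(-0.779753)(-603) + (0.568748)(-490) = 24.11 m.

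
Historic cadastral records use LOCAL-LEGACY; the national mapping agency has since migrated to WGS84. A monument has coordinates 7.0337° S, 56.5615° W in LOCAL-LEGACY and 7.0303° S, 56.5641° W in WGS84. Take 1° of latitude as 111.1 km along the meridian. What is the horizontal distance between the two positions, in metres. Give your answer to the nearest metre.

474 m

Δφ = -7.0303° − -7.0337° = +0.0034°; Δλ = -56.5641° − -56.5615° = -0.0026°.
ΔN = Δφ × 111100 = 377.7 m; ΔE = Δλ × 111100 × cos(-7.0337°) = -0.0026 × 111100 × 0.992474 = -286.7 m.
Distance = √(ΔE² + ΔN²) = √((-286.7)² + 377.7²) = 474.2 m.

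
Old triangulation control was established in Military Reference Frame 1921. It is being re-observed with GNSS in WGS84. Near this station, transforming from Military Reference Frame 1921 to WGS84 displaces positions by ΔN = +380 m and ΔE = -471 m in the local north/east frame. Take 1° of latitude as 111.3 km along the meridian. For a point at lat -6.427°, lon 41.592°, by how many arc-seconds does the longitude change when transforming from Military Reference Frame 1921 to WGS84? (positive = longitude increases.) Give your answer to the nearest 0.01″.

Δλ = -15.33″

At latitude -6.427°, cos φ = 0.993715.
1° of longitude at this latitude = 111.3 × cos φ = 110.60 km, so Δλ = -471.0 / 110600.5 = -0.0042586° = -15.331″.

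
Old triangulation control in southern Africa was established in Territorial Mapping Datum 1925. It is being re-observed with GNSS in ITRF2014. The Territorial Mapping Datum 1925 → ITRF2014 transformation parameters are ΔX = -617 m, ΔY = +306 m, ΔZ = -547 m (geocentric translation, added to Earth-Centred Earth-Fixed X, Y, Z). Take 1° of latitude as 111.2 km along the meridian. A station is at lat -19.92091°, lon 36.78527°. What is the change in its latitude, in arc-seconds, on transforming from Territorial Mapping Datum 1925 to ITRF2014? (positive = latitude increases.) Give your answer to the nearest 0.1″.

sin φ = -0.340723, cos φ = 0.940164, sin λ = 0.598818, cos λ = 0.800885.
North component: ΔN = −sin φ cos λ·ΔX − sin φ sin λ·ΔY + cos φ·ΔZ = −(-0.340723)(0.800885)(-617) − (-0.340723)(0.598818)(306) + (0.940164)(-547) = -620.20 m.
1° of latitude spans 111200 m, so Δφ = -620.20 / 111200 × 3600 = -20.079″.

Δφ = -20.1″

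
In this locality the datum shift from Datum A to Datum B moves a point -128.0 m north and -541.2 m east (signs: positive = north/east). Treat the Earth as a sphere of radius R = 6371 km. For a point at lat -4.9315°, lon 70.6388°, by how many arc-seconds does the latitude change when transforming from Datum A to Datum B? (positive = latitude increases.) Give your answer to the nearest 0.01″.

Δφ = -4.14″

On a sphere of radius R, 1 rad of latitude = R, so Δφ = ΔN / R = -128.0 / 6371000 = -2.0091e-05 rad = -4.144″.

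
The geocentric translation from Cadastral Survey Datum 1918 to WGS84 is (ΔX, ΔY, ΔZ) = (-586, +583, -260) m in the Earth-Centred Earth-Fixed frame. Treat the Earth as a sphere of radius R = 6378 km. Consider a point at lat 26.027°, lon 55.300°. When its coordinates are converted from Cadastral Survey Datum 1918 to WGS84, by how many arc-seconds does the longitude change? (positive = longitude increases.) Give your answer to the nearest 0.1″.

sin φ = 0.438795, cos φ = 0.898587, sin λ = 0.822144, cos λ = 0.569280.
East component: ΔE = −sin λ·ΔX + cos λ·ΔY = −(0.822144)(-586) + (0.569280)(583) = 813.67 m.
1° of latitude spans πR/180 = 111317 m; at latitude φ, 1° of longitude spans that × cos φ = 100028.1 m, so Δλ = 813.67 / 100028.1 × 3600 = 29.284″.

Δλ = 29.3″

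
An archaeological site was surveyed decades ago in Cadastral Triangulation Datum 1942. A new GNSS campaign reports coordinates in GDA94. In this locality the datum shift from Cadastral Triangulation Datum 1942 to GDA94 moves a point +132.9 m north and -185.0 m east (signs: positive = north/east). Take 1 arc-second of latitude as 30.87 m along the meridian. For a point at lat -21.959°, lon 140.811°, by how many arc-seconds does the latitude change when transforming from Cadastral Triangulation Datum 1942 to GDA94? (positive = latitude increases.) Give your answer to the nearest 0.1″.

Δφ = 4.3″

1″ of latitude = 30.87 m, so Δφ = 132.9 / 30.87 = 4.305″.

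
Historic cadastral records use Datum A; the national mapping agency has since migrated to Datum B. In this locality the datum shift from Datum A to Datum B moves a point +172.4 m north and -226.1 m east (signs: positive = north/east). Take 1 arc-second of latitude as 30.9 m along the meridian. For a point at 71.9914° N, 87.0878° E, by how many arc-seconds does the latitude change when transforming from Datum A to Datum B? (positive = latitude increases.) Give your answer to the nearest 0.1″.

1″ of latitude = 30.90 m, so Δφ = 172.4 / 30.90 = 5.579″.

Δφ = 5.6″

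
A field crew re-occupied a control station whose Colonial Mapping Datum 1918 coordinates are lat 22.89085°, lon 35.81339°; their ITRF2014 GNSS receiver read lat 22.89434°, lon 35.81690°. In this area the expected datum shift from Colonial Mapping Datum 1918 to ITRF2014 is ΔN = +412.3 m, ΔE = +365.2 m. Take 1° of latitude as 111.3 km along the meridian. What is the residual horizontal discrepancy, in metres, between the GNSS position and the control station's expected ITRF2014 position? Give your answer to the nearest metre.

24 m

Observed coordinate differences: Δφ = +0.00349°, Δλ = +0.00351°.
Converting to metres (1° lat = 111300 m, cos φ = 0.921248): observed ΔN = 388.4 m, observed ΔE = 359.9 m.
Subtracting the expected shift leaves a residual of 388.4 − (412.3) = -23.9 m north and 359.9 − (365.2) = -5.3 m east.
Residual distance = √((-23.9)² + (-5.3)²) = 24.4 m.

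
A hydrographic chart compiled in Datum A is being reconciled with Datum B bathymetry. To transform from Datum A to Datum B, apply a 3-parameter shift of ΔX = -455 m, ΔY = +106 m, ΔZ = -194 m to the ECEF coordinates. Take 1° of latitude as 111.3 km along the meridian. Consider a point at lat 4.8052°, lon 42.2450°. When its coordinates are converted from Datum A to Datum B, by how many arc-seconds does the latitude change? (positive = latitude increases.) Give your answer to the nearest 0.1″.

sin φ = 0.083768, cos φ = 0.996485, sin λ = 0.672302, cos λ = 0.740277.
North component: ΔN = −sin φ cos λ·ΔX − sin φ sin λ·ΔY + cos φ·ΔZ = −(0.083768)(0.740277)(-455) − (0.083768)(0.672302)(106) + (0.996485)(-194) = -171.07 m.
1° of latitude spans 111300 m, so Δφ = -171.07 / 111300 × 3600 = -5.533″.

Δφ = -5.5″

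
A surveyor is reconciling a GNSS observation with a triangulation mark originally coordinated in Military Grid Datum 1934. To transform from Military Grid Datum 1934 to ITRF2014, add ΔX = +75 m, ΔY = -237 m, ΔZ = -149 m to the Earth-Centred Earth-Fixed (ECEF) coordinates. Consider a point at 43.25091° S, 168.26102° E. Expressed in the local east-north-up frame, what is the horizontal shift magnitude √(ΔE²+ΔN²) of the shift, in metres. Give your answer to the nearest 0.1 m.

The local east axis at (φ, λ) is (−sin λ, cos λ, 0), so ΔE = −sin(168.26102°)·75 + cos(168.26102°)·(-237) = 216.78 m.
The local north axis is (−sin φ cos λ, −sin φ sin λ, cos φ), giving ΔN = -50.315 − 33.039 − 108.526 = -191.88 m.
Horizontal magnitude = √(ΔE² + ΔN²) = √(216.78² + (-191.88)²) = 289.50 m.

289.5 m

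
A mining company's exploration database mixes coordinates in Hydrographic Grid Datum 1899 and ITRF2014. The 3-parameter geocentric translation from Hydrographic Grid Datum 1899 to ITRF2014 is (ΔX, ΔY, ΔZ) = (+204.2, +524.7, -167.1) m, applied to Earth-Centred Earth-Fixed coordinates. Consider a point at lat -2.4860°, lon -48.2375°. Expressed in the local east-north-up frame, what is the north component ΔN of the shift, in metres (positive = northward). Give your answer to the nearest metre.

The local north axis is (−sin φ cos λ, −sin φ sin λ, cos φ), giving ΔN = 5.899 − 16.976 − 166.943 = -178.02 m.

ΔN = -178 m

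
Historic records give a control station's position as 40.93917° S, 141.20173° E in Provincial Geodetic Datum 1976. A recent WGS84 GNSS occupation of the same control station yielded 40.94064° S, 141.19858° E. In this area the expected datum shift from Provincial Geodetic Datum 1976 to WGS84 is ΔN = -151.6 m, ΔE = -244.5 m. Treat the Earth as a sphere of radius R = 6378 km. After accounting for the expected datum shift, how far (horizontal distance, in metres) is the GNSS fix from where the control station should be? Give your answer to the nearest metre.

24 m

Observed coordinate differences: Δφ = -0.00147°, Δλ = -0.00315°.
Converting to metres (1° lat = 111317 m, cos φ = 0.755406): observed ΔN = -163.6 m, observed ΔE = -264.9 m.
Subtracting the expected shift leaves a residual of -163.6 − (-151.6) = -12.0 m north and -264.9 − (-244.5) = -20.4 m east.
Residual distance = √((-12.0)² + (-20.4)²) = 23.7 m.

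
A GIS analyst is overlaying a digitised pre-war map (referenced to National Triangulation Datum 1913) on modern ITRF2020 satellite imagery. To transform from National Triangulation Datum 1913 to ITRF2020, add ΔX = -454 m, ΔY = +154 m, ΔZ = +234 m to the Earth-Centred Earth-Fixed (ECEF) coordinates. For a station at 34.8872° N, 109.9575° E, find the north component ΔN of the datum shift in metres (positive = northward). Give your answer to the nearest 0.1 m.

ΔN = 20.5 m

At φ = 34.8872°, λ = 109.9575°: sin φ = 0.571963, cos φ = 0.820280, sin λ = 0.939946, cos λ = -0.341323.
ΔN = −sin φ cos λ·ΔX − sin φ sin λ·ΔY + cos φ·ΔZ = −(0.571963)(-0.341323)(-454) − (0.571963)(0.939946)(154) + (0.820280)(234) = 20.52 m.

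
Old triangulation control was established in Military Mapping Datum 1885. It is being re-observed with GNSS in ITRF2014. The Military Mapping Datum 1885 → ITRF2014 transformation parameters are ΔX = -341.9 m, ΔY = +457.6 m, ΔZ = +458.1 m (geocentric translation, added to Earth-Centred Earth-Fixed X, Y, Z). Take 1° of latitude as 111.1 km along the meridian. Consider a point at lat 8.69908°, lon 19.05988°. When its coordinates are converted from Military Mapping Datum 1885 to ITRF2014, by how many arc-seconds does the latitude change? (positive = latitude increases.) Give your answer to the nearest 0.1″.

sin φ = 0.151245, cos φ = 0.988496, sin λ = 0.326556, cos λ = 0.945178.
North component: ΔN = −sin φ cos λ·ΔX − sin φ sin λ·ΔY + cos φ·ΔZ = −(0.151245)(0.945178)(-341.9) − (0.151245)(0.326556)(457.6) + (0.988496)(458.1) = 479.11 m.
1° of latitude spans 111100 m, so Δφ = 479.11 / 111100 × 3600 = 15.525″.

Δφ = 15.5″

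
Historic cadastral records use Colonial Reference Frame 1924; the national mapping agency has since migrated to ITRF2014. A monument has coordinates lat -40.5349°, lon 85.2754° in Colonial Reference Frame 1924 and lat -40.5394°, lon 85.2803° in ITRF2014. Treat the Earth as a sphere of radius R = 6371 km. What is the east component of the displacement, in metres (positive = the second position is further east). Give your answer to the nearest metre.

Δφ = -40.5394° − -40.5349° = -0.0045°; Δλ = 85.2803° − 85.2754° = +0.0049°.
1° along a meridian = πR/180 = 111195 m.
ΔN = Δφ × 111195 = -500.4 m; ΔE = Δλ × 111195 × cos(-40.5349°) = +0.0049 × 111195 × 0.760010 = 414.1 m.

ΔE = 414 m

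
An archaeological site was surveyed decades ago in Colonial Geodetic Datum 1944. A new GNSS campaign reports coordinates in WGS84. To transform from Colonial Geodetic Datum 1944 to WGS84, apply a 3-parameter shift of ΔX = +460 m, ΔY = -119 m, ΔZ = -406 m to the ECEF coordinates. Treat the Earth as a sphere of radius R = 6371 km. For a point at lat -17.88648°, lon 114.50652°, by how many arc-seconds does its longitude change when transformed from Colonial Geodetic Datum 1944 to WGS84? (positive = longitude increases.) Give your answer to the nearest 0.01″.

sin φ = -0.307132, cos φ = 0.951667, sin λ = 0.909914, cos λ = -0.414797.
East component: ΔE = −sin λ·ΔX + cos λ·ΔY = −(0.909914)(460) + (-0.414797)(-119) = -369.20 m.
1° of latitude spans πR/180 = 111195 m; at latitude φ, 1° of longitude spans that × cos φ = 105820.5 m, so Δλ = -369.20 / 105820.5 × 3600 = -12.560″.

Δλ = -12.56″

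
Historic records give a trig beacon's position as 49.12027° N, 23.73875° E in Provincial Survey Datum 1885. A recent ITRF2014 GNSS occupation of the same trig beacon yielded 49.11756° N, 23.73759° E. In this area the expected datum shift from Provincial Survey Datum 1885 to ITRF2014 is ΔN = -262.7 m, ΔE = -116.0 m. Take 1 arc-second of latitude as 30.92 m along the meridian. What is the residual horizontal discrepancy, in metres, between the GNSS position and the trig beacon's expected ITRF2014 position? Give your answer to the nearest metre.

Observed coordinate differences: Δφ = -0.00271°, Δλ = -0.00116°.
Converting to metres (1° lat = 111312 m, cos φ = 0.654473): observed ΔN = -301.7 m, observed ΔE = -84.5 m.
Subtracting the expected shift leaves a residual of -301.7 − (-262.7) = -39.0 m north and -84.5 − (-116.0) = 31.5 m east.
Residual distance = √((-39.0)² + 31.5²) = 50.1 m.

50 m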